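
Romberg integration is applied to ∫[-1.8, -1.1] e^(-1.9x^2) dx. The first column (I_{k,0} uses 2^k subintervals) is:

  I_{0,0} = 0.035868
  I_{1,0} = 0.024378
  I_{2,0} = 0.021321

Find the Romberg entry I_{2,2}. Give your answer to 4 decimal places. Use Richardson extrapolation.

Richardson extrapolation on the trapezoidal column (denominator 4−1=3):
I_{1,1} = (4·0.024378 − 0.035868) / 3 = 0.020548
I_{2,1} = (4·0.021321 − 0.024378) / 3 = 0.020302
I_{2,2} = 0.020302 + (0.020302 − 0.020548)/15 = 0.020286

0.0203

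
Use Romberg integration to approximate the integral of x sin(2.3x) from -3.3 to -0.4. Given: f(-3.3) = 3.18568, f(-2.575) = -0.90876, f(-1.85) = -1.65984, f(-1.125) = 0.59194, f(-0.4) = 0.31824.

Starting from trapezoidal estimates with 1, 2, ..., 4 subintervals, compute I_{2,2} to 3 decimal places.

I_{0,0} (trapezoid, 1 panel, h=2.9000): 5.08068
I_{1,0} (trapezoid, 2 panels, h=1.4500): 0.13357
I_{2,0} (trapezoid, 4 panels, h=0.7250): -0.16291
I_{1,1} = 0.13357 + (0.13357 − 5.08068)/3 = -1.51547
I_{2,1} = -0.16291 + (-0.16291 − 0.13357)/3 = -0.26174
I_{2,2} = -0.26174 + (-0.26174 − (-1.51547))/15 = -0.17816

-0.178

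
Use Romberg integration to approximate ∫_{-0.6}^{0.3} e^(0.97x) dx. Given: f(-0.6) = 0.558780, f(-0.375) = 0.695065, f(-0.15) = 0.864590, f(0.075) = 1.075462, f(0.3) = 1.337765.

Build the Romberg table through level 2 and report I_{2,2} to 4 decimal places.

0.8031

I_{0,0} (trapezoid, 1 panel, h=0.9000): 0.853445
I_{1,0} (trapezoid, 2 panels, h=0.4500): 0.815788
I_{2,0} (trapezoid, 4 panels, h=0.2250): 0.806263
I_{1,1} = 0.815788 + (0.815788 − 0.853445)/3 = 0.803236
I_{2,1} = 0.806263 + (0.806263 − 0.815788)/3 = 0.803088
I_{2,2} = 0.803088 + (0.803088 − 0.803236)/15 = 0.803078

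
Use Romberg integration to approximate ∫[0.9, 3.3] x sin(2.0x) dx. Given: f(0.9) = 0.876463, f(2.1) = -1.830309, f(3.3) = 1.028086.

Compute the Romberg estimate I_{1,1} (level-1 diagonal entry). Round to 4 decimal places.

I_{0,0} (trapezoid, 1 panel, h=2.4000): 2.285459
I_{1,0} (trapezoid, 2 panels, h=1.2000): -1.053641
I_{1,1} = -1.053641 + (-1.053641 − 2.285459)/3 = -2.166674

-2.1667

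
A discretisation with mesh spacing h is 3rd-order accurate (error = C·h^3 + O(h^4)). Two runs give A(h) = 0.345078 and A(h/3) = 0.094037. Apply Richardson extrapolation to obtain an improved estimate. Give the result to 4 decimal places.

0.0844

Extrapolated value = (27·A(h/3) − A(h)) / (27 − 1)
= (27·0.094037 − 0.345078) / 26
= 2.193921 / 26 = 0.084382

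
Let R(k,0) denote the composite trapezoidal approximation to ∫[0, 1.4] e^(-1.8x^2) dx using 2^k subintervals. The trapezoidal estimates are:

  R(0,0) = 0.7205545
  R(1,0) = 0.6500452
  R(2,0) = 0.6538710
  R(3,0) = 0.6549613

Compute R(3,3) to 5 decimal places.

0.65531

Richardson extrapolation on the trapezoidal column (denominator 4−1=3):
R(1,1) = (4·0.6500452 − 0.7205545) / 3 = 0.6265421
R(2,1) = 0.6538710 + (0.6538710 − 0.6500452)/3 = 0.6551463
R(3,1) = 0.6549613 + (0.6549613 − 0.6538710)/3 = 0.6553247
R(2,2) = (16·0.6551463 − 0.6265421) / 15 = 0.6570532
R(3,2) = (16·0.6553247 − 0.6551463) / 15 = 0.6553366
R(3,3) = (64·0.6553366 − 0.6570532) / 63 = 0.6553094
(Column j=1 coincides with Simpson's rule on the same nodes.)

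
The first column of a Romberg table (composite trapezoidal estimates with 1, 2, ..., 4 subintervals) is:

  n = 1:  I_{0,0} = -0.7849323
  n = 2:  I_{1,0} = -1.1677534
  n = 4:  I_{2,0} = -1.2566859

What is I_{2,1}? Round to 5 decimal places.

Richardson extrapolation on the trapezoidal column (denominator 4−1=3):
I_{2,1} = (4·(-1.2566859) − (-1.1677534)) / 3 = -1.2863301
(Column j=1 coincides with Simpson's rule on the same nodes.)

-1.28633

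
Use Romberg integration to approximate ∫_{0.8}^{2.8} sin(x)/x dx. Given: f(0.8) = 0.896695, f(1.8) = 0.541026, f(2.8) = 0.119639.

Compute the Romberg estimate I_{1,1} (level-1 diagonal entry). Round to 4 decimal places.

I_{0,0} (trapezoid, 1 panel, h=2.0000): 1.016334
I_{1,0} (trapezoid, 2 panels, h=1.0000): 1.049193
I_{1,1} = 1.049193 + (1.049193 − 1.016334)/3 = 1.060146

1.0601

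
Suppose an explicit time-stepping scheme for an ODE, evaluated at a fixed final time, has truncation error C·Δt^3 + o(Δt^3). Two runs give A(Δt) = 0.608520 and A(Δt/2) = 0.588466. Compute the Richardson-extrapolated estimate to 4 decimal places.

Extrapolated value = (8·A(Δt/2) − A(Δt)) / (8 − 1)
= (8·0.588466 − 0.608520) / 7
= 4.099208 / 7 = 0.585601

0.5856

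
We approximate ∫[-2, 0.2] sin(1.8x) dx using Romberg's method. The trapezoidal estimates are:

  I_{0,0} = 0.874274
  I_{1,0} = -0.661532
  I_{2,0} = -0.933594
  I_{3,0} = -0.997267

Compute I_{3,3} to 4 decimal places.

Richardson extrapolation on the trapezoidal column (denominator 4−1=3):
I_{1,1} = -0.661532 + (-0.661532 − 0.874274)/3 = -1.173467
I_{2,1} = (4·(-0.933594) − (-0.661532)) / 3 = -1.024281
I_{3,1} = -0.997267 + (-0.997267 − (-0.933594))/3 = -1.018491
I_{2,2} = (16·(-1.024281) − (-1.173467)) / 15 = -1.014335
I_{3,2} = (16·(-1.018491) − (-1.024281)) / 15 = -1.018105
I_{3,3} = -1.018105 + (-1.018105 − (-1.014335))/63 = -1.018165

-1.0182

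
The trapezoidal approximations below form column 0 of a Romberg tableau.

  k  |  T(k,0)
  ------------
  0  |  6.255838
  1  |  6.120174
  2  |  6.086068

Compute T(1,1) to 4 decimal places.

6.0750

T(1,1) = 6.120174 + (6.120174 − 6.255838)/3 = 6.074953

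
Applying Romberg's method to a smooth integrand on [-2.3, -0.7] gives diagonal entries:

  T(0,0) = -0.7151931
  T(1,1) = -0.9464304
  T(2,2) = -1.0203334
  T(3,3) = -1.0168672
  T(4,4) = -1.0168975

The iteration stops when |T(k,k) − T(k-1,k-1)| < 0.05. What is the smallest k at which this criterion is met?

|T(1,1) − T(0,0)| = 0.2312373 ≥ 0.05
|T(2,2) − T(1,1)| = 0.0739030 ≥ 0.05
|T(3,3) − T(2,2)| = 0.0034662 < 0.05

k = 3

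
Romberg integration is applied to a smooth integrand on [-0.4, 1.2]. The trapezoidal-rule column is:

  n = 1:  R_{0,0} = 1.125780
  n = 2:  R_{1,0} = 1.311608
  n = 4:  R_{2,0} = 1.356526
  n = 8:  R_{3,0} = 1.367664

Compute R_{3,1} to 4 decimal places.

1.3714

Richardson extrapolation on the trapezoidal column (denominator 4−1=3):
R_{3,1} = 1.367664 + (1.367664 − 1.356526)/3 = 1.371377
(Column j=1 coincides with Simpson's rule on the same nodes.)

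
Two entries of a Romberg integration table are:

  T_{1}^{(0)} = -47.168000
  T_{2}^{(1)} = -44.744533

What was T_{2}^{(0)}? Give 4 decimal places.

From T_{2}^{(1)} = (4·T_{2}^{(0)} − T_{1}^{(0)})/3, solve for T_{2}^{(0)}:
4·T_{2}^{(0)} = 3·(-44.744533) + (-47.168000) = -181.401599
T_{2}^{(0)} = -45.350400

-45.3504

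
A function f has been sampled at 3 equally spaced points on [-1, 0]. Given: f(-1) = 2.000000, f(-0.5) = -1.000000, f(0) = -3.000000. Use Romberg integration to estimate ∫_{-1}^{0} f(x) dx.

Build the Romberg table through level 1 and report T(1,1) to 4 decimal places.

-0.8333

T(0,0) (trapezoid, 1 panel, h=1.0000): -0.500000
T(1,0) (trapezoid, 2 panels, h=0.5000): -0.750000
T(1,1) = -0.750000 + (-0.750000 − (-0.500000))/3 = -0.833333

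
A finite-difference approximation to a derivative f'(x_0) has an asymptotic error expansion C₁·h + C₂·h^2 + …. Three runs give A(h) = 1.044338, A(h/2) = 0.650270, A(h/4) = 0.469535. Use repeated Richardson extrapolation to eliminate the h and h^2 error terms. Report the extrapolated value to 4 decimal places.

0.2997

First eliminate the h term (factor 2^1 = 2):
  B₁ = (2·0.650270 − 1.044338)/1 = 0.256202
  B₂ = (2·0.469535 − 0.650270)/1 = 0.288800
Then eliminate the h^2 term (factor 2^2 = 4):
  (4·0.288800 − 0.256202)/3 = 0.299666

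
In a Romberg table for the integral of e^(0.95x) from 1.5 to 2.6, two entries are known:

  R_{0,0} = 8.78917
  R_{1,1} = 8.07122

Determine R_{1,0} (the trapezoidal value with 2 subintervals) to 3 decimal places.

8.251

From R_{1,1} = (4·R_{1,0} − R_{0,0})/3, solve for R_{1,0}:
4·R_{1,0} = 3·8.07122 + 8.78917 = 33.00283
R_{1,0} = 8.25071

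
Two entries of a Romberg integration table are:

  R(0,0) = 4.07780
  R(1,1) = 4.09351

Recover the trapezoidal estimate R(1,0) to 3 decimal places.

From R(1,1) = (4·R(1,0) − R(0,0))/3, solve for R(1,0):
4·R(1,0) = 3·4.09351 + 4.07780 = 16.35833
R(1,0) = 4.08958

4.090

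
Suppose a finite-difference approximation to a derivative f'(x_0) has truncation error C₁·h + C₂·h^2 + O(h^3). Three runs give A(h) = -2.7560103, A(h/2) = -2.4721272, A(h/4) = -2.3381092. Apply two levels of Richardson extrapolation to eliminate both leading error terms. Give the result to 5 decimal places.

-2.20937

First eliminate the h term (factor 2^1 = 2):
  B₁ = (2·(-2.4721272) − (-2.7560103))/1 = -2.1882441
  B₂ = (2·(-2.3381092) − (-2.4721272))/1 = -2.2040912
Then eliminate the h^2 term (factor 2^2 = 4):
  (4·(-2.2040912) − (-2.1882441))/3 = -2.2093736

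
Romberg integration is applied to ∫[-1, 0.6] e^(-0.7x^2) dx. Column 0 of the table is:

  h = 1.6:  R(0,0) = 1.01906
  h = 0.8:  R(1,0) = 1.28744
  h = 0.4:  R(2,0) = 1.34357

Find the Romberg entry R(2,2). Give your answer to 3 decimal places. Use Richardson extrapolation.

Richardson extrapolation on the trapezoidal column (denominator 4−1=3):
R(1,1) = (4·1.28744 − 1.01906) / 3 = 1.37690
R(2,1) = 1.34357 + (1.34357 − 1.28744)/3 = 1.36228
R(2,2) = 1.36228 + (1.36228 − 1.37690)/15 = 1.36131

1.361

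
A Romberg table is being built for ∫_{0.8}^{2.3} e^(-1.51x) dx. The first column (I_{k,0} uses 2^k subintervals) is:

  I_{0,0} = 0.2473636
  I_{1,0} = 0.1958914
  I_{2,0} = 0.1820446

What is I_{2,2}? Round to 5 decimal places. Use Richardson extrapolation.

0.17734

I_{1,1} = 0.1958914 + (0.1958914 − 0.2473636)/3 = 0.1787340
I_{2,1} = 0.1820446 + (0.1820446 − 0.1958914)/3 = 0.1774290
I_{2,2} = 0.1774290 + (0.1774290 − 0.1787340)/15 = 0.1773420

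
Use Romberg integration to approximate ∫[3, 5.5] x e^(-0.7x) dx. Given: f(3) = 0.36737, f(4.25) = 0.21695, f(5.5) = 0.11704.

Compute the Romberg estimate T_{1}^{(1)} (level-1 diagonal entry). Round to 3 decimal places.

T_{0}^{(0)} (trapezoid, 1 panel, h=2.5000): 0.60551
T_{1}^{(0)} (trapezoid, 2 panels, h=1.2500): 0.57394
T_{1}^{(1)} = 0.57394 + (0.57394 − 0.60551)/3 = 0.56342

0.563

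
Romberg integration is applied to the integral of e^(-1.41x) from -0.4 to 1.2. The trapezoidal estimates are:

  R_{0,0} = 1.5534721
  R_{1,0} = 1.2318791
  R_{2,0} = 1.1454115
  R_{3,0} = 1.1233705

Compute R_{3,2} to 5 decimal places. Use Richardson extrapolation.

1.11599

Richardson extrapolation on the trapezoidal column (denominator 4−1=3):
R_{2,1} = (4·1.1454115 − 1.2318791) / 3 = 1.1165890
R_{3,1} = (4·1.1233705 − 1.1454115) / 3 = 1.1160235
R_{3,2} = (16·1.1160235 − 1.1165890) / 15 = 1.1159858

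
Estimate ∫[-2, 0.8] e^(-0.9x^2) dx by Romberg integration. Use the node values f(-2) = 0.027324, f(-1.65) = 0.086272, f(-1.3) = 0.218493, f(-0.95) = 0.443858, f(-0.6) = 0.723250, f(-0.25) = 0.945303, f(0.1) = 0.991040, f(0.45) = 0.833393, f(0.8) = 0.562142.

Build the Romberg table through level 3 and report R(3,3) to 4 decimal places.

R(0,0) (trapezoid, 1 panel, h=2.8000): 0.825252
R(1,0) (trapezoid, 2 panels, h=1.4000): 1.425176
R(2,0) (trapezoid, 4 panels, h=0.7000): 1.559261
R(3,0) (trapezoid, 8 panels, h=0.3500): 1.587720
R(1,1) = 1.425176 + (1.425176 − 0.825252)/3 = 1.625151
R(2,1) = 1.559261 + (1.559261 − 1.425176)/3 = 1.603956
R(3,1) = 1.587720 + (1.587720 − 1.559261)/3 = 1.597206
R(2,2) = 1.603956 + (1.603956 − 1.625151)/15 = 1.602543
R(3,2) = 1.597206 + (1.597206 − 1.603956)/15 = 1.596756
R(3,3) = 1.596756 + (1.596756 − 1.602543)/63 = 1.596664

1.5967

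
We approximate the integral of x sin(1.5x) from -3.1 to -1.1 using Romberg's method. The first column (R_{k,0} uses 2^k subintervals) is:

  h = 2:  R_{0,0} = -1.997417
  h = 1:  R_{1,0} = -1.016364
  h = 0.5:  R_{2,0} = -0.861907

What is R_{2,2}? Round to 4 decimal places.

-0.8185

Richardson extrapolation on the trapezoidal column (denominator 4−1=3):
R_{1,1} = -1.016364 + (-1.016364 − (-1.997417))/3 = -0.689346
R_{2,1} = (4·(-0.861907) − (-1.016364)) / 3 = -0.810421
R_{2,2} = (16·(-0.810421) − (-0.689346)) / 15 = -0.818493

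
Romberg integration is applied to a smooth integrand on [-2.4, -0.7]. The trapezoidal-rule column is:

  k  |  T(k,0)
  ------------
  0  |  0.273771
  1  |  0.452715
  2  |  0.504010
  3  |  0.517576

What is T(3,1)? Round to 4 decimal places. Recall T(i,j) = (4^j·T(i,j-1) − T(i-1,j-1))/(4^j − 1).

0.5221

T(3,1) = (4·0.517576 − 0.504010) / 3 = 0.522098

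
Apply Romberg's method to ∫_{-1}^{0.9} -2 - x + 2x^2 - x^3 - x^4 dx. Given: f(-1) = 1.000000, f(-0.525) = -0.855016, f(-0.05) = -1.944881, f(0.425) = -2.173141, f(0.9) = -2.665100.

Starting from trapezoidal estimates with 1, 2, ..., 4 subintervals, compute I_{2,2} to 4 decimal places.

I_{0,0} (trapezoid, 1 panel, h=1.9000): -1.581845
I_{1,0} (trapezoid, 2 panels, h=0.9500): -2.638559
I_{2,0} (trapezoid, 4 panels, h=0.4750): -2.757654
I_{1,1} = -2.638559 + (-2.638559 − (-1.581845))/3 = -2.990797
I_{2,1} = -2.757654 + (-2.757654 − (-2.638559))/3 = -2.797352
I_{2,2} = -2.797352 + (-2.797352 − (-2.990797))/15 = -2.784456

-2.7845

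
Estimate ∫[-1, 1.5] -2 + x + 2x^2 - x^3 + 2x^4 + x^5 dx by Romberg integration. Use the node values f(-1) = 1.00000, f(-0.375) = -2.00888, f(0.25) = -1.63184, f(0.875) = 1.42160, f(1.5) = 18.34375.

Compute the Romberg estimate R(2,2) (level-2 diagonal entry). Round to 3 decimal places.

2.695

R(0,0) (trapezoid, 1 panel, h=2.5000): 24.17969
R(1,0) (trapezoid, 2 panels, h=1.2500): 10.05004
R(2,0) (trapezoid, 4 panels, h=0.6250): 4.65797
R(1,1) = 10.05004 + (10.05004 − 24.17969)/3 = 5.34016
R(2,1) = 4.65797 + (4.65797 − 10.05004)/3 = 2.86061
R(2,2) = 2.86061 + (2.86061 − 5.34016)/15 = 2.69531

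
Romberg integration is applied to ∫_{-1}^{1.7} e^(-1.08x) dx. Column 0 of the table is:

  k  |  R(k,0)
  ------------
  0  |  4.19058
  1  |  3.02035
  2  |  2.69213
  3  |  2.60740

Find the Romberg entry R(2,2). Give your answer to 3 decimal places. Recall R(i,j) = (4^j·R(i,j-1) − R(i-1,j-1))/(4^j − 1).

2.580

R(1,1) = 3.02035 + (3.02035 − 4.19058)/3 = 2.63027
R(2,1) = 2.69213 + (2.69213 − 3.02035)/3 = 2.58272
R(2,2) = 2.58272 + (2.58272 − 2.63027)/15 = 2.57955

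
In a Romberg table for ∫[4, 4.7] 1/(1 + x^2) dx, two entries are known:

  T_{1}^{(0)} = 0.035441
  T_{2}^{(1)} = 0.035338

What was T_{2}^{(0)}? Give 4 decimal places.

From T_{2}^{(1)} = (4·T_{2}^{(0)} − T_{1}^{(0)})/3, solve for T_{2}^{(0)}:
4·T_{2}^{(0)} = 3·0.035338 + 0.035441 = 0.141455
T_{2}^{(0)} = 0.035364

0.0354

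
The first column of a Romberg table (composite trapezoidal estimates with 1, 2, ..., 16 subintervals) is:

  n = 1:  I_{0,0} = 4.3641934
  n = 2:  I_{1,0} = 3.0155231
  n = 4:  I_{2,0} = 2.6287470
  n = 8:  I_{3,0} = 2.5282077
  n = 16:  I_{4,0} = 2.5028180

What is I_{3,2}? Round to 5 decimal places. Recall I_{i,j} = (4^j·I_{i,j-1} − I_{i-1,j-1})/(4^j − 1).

Richardson extrapolation on the trapezoidal column (denominator 4−1=3):
I_{2,1} = (4·2.6287470 − 3.0155231) / 3 = 2.4998216
I_{3,1} = 2.5282077 + (2.5282077 − 2.6287470)/3 = 2.4946946
I_{3,2} = 2.4946946 + (2.4946946 − 2.4998216)/15 = 2.4943528

2.49435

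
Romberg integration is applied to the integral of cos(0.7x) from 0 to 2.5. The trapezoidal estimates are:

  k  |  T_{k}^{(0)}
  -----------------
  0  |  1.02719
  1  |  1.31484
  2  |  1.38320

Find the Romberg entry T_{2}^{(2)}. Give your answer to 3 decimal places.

1.406

Richardson extrapolation on the trapezoidal column (denominator 4−1=3):
T_{1}^{(1)} = 1.31484 + (1.31484 − 1.02719)/3 = 1.41072
T_{2}^{(1)} = (4·1.38320 − 1.31484) / 3 = 1.40599
T_{2}^{(2)} = 1.40599 + (1.40599 − 1.41072)/15 = 1.40567
(Column j=1 coincides with Simpson's rule on the same nodes.)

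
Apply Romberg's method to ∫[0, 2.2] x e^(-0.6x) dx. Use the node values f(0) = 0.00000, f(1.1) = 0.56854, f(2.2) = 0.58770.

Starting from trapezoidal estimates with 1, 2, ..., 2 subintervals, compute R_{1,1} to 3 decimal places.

1.049

R_{0,0} (trapezoid, 1 panel, h=2.2000): 0.64647
R_{1,0} (trapezoid, 2 panels, h=1.1000): 0.94863
R_{1,1} = 0.94863 + (0.94863 − 0.64647)/3 = 1.04935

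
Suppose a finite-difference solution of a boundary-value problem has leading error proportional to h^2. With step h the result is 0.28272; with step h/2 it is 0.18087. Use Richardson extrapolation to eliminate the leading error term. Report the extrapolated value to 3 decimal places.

The leading error scales as h^2; refining by a factor of 2 reduces it by 2^2 = 4.
Extrapolated value = (4·A(h/2) − A(h)) / (4 − 1)
= (4·0.18087 − 0.28272) / 3
= 0.44076 / 3 = 0.14692

0.147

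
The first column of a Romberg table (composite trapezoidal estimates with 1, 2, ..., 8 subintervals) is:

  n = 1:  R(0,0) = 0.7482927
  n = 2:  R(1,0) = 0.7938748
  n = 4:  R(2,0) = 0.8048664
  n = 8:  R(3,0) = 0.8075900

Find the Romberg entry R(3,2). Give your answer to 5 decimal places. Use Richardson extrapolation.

R(2,1) = (4·0.8048664 − 0.7938748) / 3 = 0.8085303
R(3,1) = (4·0.8075900 − 0.8048664) / 3 = 0.8084979
R(3,2) = (16·0.8084979 − 0.8085303) / 15 = 0.8084957

0.80850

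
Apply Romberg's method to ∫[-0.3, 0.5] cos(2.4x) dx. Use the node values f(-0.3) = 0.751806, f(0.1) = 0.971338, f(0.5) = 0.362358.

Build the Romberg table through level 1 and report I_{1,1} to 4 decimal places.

0.6666

I_{0,0} (trapezoid, 1 panel, h=0.8000): 0.445666
I_{1,0} (trapezoid, 2 panels, h=0.4000): 0.611368
I_{1,1} = 0.611368 + (0.611368 − 0.445666)/3 = 0.666602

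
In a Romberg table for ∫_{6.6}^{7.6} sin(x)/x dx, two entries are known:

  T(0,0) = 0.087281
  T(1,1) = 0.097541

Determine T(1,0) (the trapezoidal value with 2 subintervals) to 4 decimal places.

From T(1,1) = (4·T(1,0) − T(0,0))/3, solve for T(1,0):
4·T(1,0) = 3·0.097541 + 0.087281 = 0.379904
T(1,0) = 0.094976

0.0950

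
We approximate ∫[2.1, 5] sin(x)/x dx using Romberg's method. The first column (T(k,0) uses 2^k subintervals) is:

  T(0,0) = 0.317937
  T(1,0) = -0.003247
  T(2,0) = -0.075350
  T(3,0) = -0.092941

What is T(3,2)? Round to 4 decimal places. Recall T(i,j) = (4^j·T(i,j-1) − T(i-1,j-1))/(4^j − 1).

T(2,1) = -0.075350 + (-0.075350 − (-0.003247))/3 = -0.099384
T(3,1) = -0.092941 + (-0.092941 − (-0.075350))/3 = -0.098805
T(3,2) = -0.098805 + (-0.098805 − (-0.099384))/15 = -0.098766

-0.0988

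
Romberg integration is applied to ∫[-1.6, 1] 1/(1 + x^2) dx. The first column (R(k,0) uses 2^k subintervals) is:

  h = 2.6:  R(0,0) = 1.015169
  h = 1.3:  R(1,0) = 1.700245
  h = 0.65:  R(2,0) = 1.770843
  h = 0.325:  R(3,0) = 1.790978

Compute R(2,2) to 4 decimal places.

R(1,1) = (4·1.700245 − 1.015169) / 3 = 1.928604
R(2,1) = (4·1.770843 − 1.700245) / 3 = 1.794376
R(2,2) = (16·1.794376 − 1.928604) / 15 = 1.785427

1.7854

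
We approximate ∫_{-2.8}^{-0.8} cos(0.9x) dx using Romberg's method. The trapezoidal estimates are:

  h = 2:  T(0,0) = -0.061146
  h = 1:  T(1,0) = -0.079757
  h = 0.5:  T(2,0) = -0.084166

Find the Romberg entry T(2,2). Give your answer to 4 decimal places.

T(1,1) = (4·(-0.079757) − (-0.061146)) / 3 = -0.085961
T(2,1) = (4·(-0.084166) − (-0.079757)) / 3 = -0.085636
T(2,2) = (16·(-0.085636) − (-0.085961)) / 15 = -0.085614

-0.0856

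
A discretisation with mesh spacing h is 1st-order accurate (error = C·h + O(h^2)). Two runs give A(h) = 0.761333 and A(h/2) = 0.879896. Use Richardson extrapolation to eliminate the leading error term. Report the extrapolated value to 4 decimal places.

The leading error scales as h; refining by a factor of 2 reduces it by 2^1 = 2.
Extrapolated value = (2·A(h/2) − A(h)) / (2 − 1)
= (2·0.879896 − 0.761333) / 1
= 0.998459 / 1 = 0.998459

0.9985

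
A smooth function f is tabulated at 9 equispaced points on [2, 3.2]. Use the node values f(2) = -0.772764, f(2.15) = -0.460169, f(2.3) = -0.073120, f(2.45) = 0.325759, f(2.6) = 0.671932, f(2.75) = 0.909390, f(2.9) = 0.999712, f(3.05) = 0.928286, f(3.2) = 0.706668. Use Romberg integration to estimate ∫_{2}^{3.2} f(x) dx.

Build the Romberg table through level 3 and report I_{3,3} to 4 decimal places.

I_{0,0} (trapezoid, 1 panel, h=1.2000): -0.039658
I_{1,0} (trapezoid, 2 panels, h=0.6000): 0.383330
I_{2,0} (trapezoid, 4 panels, h=0.3000): 0.469643
I_{3,0} (trapezoid, 8 panels, h=0.1500): 0.490311
I_{1,1} = 0.383330 + (0.383330 − (-0.039658))/3 = 0.524326
I_{2,1} = 0.469643 + (0.469643 − 0.383330)/3 = 0.498414
I_{3,1} = 0.490311 + (0.490311 − 0.469643)/3 = 0.497200
I_{2,2} = 0.498414 + (0.498414 − 0.524326)/15 = 0.496687
I_{3,2} = 0.497200 + (0.497200 − 0.498414)/15 = 0.497119
I_{3,3} = 0.497119 + (0.497119 − 0.496687)/63 = 0.497126

0.4971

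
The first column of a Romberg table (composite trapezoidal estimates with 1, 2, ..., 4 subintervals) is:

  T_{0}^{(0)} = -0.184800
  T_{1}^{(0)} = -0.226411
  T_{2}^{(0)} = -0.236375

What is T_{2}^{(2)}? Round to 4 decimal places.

-0.2397

Richardson extrapolation on the trapezoidal column (denominator 4−1=3):
T_{1}^{(1)} = (4·(-0.226411) − (-0.184800)) / 3 = -0.240281
T_{2}^{(1)} = -0.236375 + (-0.236375 − (-0.226411))/3 = -0.239696
T_{2}^{(2)} = (16·(-0.239696) − (-0.240281)) / 15 = -0.239657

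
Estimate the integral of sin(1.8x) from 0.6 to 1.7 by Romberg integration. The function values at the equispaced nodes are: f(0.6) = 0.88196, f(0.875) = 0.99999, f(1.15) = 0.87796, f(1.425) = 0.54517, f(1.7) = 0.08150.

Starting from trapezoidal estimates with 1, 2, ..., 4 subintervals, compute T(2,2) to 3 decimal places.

T(0,0) (trapezoid, 1 panel, h=1.1000): 0.52990
T(1,0) (trapezoid, 2 panels, h=0.5500): 0.74783
T(2,0) (trapezoid, 4 panels, h=0.2750): 0.79883
T(1,1) = 0.74783 + (0.74783 − 0.52990)/3 = 0.82047
T(2,1) = 0.79883 + (0.79883 − 0.74783)/3 = 0.81583
T(2,2) = 0.81583 + (0.81583 − 0.82047)/15 = 0.81552

0.816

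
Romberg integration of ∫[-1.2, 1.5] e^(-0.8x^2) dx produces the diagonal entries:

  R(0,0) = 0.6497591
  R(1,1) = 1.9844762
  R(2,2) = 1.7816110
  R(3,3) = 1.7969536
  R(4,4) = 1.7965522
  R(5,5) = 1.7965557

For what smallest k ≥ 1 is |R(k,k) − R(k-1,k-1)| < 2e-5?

k = 5

|R(1,1) − R(0,0)| = 1.3347171 ≥ 2e-5
|R(2,2) − R(1,1)| = 0.2028652 ≥ 2e-5
|R(3,3) − R(2,2)| = 0.0153426 ≥ 2e-5
|R(4,4) − R(3,3)| = 0.0004014 ≥ 2e-5
|R(5,5) − R(4,4)| = 0.0000035 < 2e-5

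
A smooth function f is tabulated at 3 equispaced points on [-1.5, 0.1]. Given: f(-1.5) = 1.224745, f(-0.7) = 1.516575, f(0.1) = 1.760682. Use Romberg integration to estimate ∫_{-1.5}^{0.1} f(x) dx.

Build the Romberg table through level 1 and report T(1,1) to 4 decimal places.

2.4138

T(0,0) (trapezoid, 1 panel, h=1.6000): 2.388342
T(1,0) (trapezoid, 2 panels, h=0.8000): 2.407431
T(1,1) = 2.407431 + (2.407431 − 2.388342)/3 = 2.413794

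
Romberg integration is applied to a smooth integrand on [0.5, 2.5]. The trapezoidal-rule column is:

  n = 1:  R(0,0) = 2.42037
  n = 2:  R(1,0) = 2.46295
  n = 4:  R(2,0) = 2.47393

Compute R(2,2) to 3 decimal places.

2.478

Richardson extrapolation on the trapezoidal column (denominator 4−1=3):
R(1,1) = 2.46295 + (2.46295 − 2.42037)/3 = 2.47714
R(2,1) = (4·2.47393 − 2.46295) / 3 = 2.47759
R(2,2) = 2.47759 + (2.47759 − 2.47714)/15 = 2.47762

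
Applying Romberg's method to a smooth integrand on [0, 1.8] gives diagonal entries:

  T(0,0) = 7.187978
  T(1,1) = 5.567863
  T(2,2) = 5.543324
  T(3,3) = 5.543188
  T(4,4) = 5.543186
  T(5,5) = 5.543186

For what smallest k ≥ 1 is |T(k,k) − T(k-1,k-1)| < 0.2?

k = 2

|T(1,1) − T(0,0)| = 1.620115 ≥ 0.2
|T(2,2) − T(1,1)| = 0.024539 < 0.2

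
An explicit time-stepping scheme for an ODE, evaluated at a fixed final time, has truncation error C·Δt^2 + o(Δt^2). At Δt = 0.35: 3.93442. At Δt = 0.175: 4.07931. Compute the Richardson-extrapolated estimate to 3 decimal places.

4.128

Extrapolated value = (4·A(Δt/2) − A(Δt)) / (4 − 1)
= (4·4.07931 − 3.93442) / 3
= 12.38282 / 3 = 4.12761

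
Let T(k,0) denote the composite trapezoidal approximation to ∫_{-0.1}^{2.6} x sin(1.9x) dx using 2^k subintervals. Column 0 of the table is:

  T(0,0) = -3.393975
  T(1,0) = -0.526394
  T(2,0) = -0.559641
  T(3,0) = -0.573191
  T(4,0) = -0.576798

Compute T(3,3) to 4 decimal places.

-0.5772

Richardson extrapolation on the trapezoidal column (denominator 4−1=3):
T(1,1) = (4·(-0.526394) − (-3.393975)) / 3 = 0.429466
T(2,1) = -0.559641 + (-0.559641 − (-0.526394))/3 = -0.570723
T(3,1) = -0.573191 + (-0.573191 − (-0.559641))/3 = -0.577708
T(2,2) = (16·(-0.570723) − 0.429466) / 15 = -0.637402
T(3,2) = -0.577708 + (-0.577708 − (-0.570723))/15 = -0.578174
T(3,3) = (64·(-0.578174) − (-0.637402)) / 63 = -0.577234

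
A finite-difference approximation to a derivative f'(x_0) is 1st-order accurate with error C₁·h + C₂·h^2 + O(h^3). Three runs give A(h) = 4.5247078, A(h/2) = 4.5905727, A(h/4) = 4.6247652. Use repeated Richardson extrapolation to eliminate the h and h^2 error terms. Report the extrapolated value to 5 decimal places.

First eliminate the h term (factor 2^1 = 2):
  B₁ = (2·4.5905727 − 4.5247078)/1 = 4.6564376
  B₂ = (2·4.6247652 − 4.5905727)/1 = 4.6589577
Then eliminate the h^2 term (factor 2^2 = 4):
  (4·4.6589577 − 4.6564376)/3 = 4.6597977

4.65980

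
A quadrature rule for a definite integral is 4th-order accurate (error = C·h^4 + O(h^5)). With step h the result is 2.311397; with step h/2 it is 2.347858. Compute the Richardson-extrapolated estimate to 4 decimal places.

2.3503

The leading error scales as h^4; refining by a factor of 2 reduces it by 2^4 = 16.
Extrapolated value = (16·A(h/2) − A(h)) / (16 − 1)
= (16·2.347858 − 2.311397) / 15
= 35.254331 / 15 = 2.350289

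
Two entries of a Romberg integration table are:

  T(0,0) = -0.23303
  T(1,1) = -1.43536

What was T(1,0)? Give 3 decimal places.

From T(1,1) = (4·T(1,0) − T(0,0))/3, solve for T(1,0):
4·T(1,0) = 3·(-1.43536) + (-0.23303) = -4.53911
T(1,0) = -1.13478

-1.135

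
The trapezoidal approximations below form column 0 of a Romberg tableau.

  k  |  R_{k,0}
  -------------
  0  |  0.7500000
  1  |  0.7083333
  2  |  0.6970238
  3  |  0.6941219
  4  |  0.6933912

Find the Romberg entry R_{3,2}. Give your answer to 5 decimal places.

Richardson extrapolation on the trapezoidal column (denominator 4−1=3):
R_{2,1} = (4·0.6970238 − 0.7083333) / 3 = 0.6932540
R_{3,1} = 0.6941219 + (0.6941219 − 0.6970238)/3 = 0.6931546
R_{3,2} = (16·0.6931546 − 0.6932540) / 15 = 0.6931480

0.69315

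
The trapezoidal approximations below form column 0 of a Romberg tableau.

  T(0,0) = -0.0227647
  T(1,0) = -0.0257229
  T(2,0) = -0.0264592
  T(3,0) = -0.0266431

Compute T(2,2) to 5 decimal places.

T(1,1) = (4·(-0.0257229) − (-0.0227647)) / 3 = -0.0267090
T(2,1) = -0.0264592 + (-0.0264592 − (-0.0257229))/3 = -0.0267046
T(2,2) = -0.0267046 + (-0.0267046 − (-0.0267090))/15 = -0.0267043

-0.02670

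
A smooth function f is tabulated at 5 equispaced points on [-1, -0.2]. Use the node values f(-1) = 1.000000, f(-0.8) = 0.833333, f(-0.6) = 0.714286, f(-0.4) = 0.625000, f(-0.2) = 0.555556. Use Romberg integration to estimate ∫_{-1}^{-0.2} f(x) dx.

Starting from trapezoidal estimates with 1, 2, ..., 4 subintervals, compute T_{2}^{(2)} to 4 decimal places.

T_{0}^{(0)} (trapezoid, 1 panel, h=0.8000): 0.622222
T_{1}^{(0)} (trapezoid, 2 panels, h=0.4000): 0.596826
T_{2}^{(0)} (trapezoid, 4 panels, h=0.2000): 0.590079
T_{1}^{(1)} = 0.596826 + (0.596826 − 0.622222)/3 = 0.588361
T_{2}^{(1)} = 0.590079 + (0.590079 − 0.596826)/3 = 0.587830
T_{2}^{(2)} = 0.587830 + (0.587830 − 0.588361)/15 = 0.587795

0.5878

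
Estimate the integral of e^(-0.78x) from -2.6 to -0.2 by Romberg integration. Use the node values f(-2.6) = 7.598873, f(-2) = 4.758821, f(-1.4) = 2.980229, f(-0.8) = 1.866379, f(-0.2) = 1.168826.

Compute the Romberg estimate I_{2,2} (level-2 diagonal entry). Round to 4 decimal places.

8.2438

I_{0,0} (trapezoid, 1 panel, h=2.4000): 10.521239
I_{1,0} (trapezoid, 2 panels, h=1.2000): 8.836894
I_{2,0} (trapezoid, 4 panels, h=0.6000): 8.393567
I_{1,1} = 8.836894 + (8.836894 − 10.521239)/3 = 8.275446
I_{2,1} = 8.393567 + (8.393567 − 8.836894)/3 = 8.245791
I_{2,2} = 8.245791 + (8.245791 − 8.275446)/15 = 8.243814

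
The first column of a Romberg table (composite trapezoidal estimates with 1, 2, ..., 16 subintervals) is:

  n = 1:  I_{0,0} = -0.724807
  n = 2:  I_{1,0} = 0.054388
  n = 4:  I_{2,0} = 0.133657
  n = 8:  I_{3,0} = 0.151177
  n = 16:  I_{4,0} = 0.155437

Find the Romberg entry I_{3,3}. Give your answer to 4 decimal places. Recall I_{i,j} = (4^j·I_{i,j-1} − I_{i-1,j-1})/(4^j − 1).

I_{1,1} = (4·0.054388 − (-0.724807)) / 3 = 0.314120
I_{2,1} = 0.133657 + (0.133657 − 0.054388)/3 = 0.160080
I_{3,1} = 0.151177 + (0.151177 − 0.133657)/3 = 0.157017
I_{2,2} = 0.160080 + (0.160080 − 0.314120)/15 = 0.149811
I_{3,2} = 0.157017 + (0.157017 − 0.160080)/15 = 0.156813
I_{3,3} = 0.156813 + (0.156813 − 0.149811)/63 = 0.156924

0.1569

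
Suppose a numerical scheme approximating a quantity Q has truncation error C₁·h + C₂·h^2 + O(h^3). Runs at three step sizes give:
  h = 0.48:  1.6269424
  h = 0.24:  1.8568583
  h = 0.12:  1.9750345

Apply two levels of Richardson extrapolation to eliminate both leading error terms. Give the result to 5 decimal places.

2.09536

First eliminate the h term (factor 2^1 = 2):
  B₁ = (2·1.8568583 − 1.6269424)/1 = 2.0867742
  B₂ = (2·1.9750345 − 1.8568583)/1 = 2.0932107
Then eliminate the h^2 term (factor 2^2 = 4):
  (4·2.0932107 − 2.0867742)/3 = 2.0953562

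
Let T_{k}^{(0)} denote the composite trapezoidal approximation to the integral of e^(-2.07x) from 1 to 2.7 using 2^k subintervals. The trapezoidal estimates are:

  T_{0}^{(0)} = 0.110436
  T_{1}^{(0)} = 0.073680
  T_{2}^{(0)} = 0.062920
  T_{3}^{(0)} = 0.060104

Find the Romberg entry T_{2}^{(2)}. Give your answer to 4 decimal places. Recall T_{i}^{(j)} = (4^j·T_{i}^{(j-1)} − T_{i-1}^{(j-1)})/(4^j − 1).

T_{1}^{(1)} = 0.073680 + (0.073680 − 0.110436)/3 = 0.061428
T_{2}^{(1)} = (4·0.062920 − 0.073680) / 3 = 0.059333
T_{2}^{(2)} = 0.059333 + (0.059333 − 0.061428)/15 = 0.059193
(Column j=1 coincides with Simpson's rule on the same nodes.)

0.0592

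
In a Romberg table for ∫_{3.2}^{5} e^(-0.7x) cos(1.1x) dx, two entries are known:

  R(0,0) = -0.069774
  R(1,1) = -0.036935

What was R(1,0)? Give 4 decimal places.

-0.0451

From R(1,1) = (4·R(1,0) − R(0,0))/3, solve for R(1,0):
4·R(1,0) = 3·(-0.036935) + (-0.069774) = -0.180579
R(1,0) = -0.045145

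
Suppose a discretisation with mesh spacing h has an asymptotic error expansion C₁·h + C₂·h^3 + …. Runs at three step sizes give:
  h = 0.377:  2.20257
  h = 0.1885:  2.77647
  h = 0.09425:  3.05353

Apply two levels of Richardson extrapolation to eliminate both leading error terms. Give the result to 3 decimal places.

First eliminate the h term (factor 2^1 = 2):
  B₁ = (2·2.77647 − 2.20257)/1 = 3.35037
  B₂ = (2·3.05353 − 2.77647)/1 = 3.33059
Then eliminate the h^3 term (factor 2^3 = 8):
  (8·3.33059 − 3.35037)/7 = 3.32776

3.328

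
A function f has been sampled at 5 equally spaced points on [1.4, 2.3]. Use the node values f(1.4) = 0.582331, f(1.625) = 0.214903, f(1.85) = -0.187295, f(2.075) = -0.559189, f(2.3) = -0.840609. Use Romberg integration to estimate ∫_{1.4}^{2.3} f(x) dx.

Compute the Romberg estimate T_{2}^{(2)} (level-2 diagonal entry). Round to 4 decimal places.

-0.1507

T_{0}^{(0)} (trapezoid, 1 panel, h=0.9000): -0.116225
T_{1}^{(0)} (trapezoid, 2 panels, h=0.4500): -0.142395
T_{2}^{(0)} (trapezoid, 4 panels, h=0.2250): -0.148662
T_{1}^{(1)} = -0.142395 + (-0.142395 − (-0.116225))/3 = -0.151118
T_{2}^{(1)} = -0.148662 + (-0.148662 − (-0.142395))/3 = -0.150751
T_{2}^{(2)} = -0.150751 + (-0.150751 − (-0.151118))/15 = -0.150727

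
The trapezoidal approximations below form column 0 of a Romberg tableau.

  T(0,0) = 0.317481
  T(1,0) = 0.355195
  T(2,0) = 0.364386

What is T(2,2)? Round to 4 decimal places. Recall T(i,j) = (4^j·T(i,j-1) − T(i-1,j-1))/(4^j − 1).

Richardson extrapolation on the trapezoidal column (denominator 4−1=3):
T(1,1) = (4·0.355195 − 0.317481) / 3 = 0.367766
T(2,1) = (4·0.364386 − 0.355195) / 3 = 0.367450
T(2,2) = 0.367450 + (0.367450 − 0.367766)/15 = 0.367429

0.3674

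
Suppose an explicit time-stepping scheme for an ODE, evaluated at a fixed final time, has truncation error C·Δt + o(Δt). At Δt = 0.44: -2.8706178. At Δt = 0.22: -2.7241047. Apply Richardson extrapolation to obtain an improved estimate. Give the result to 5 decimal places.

-2.57759

The leading error scales as Δt; refining by a factor of 2 reduces it by 2^1 = 2.
Extrapolated value = (2·A(Δt/2) − A(Δt)) / (2 − 1)
= (2·(-2.7241047) − (-2.8706178)) / 1
= -2.5775916 / 1 = -2.5775916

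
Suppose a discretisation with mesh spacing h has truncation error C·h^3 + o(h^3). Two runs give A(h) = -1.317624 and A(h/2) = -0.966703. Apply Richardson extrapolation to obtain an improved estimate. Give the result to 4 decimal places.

Extrapolated value = (8·A(h/2) − A(h)) / (8 − 1)
= (8·(-0.966703) − (-1.317624)) / 7
= -6.416000 / 7 = -0.916571

-0.9166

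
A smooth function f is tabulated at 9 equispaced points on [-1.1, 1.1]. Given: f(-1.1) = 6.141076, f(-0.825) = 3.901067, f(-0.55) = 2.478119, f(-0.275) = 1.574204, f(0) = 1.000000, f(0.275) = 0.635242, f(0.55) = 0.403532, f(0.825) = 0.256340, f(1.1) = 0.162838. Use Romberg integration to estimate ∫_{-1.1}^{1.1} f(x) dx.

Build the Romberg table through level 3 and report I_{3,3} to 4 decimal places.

3.6232

I_{0,0} (trapezoid, 1 panel, h=2.2000): 6.934305
I_{1,0} (trapezoid, 2 panels, h=1.1000): 4.567153
I_{2,0} (trapezoid, 4 panels, h=0.5500): 3.868484
I_{3,0} (trapezoid, 8 panels, h=0.2750): 3.685127
I_{1,1} = 4.567153 + (4.567153 − 6.934305)/3 = 3.778102
I_{2,1} = 3.868484 + (3.868484 − 4.567153)/3 = 3.635594
I_{3,1} = 3.685127 + (3.685127 − 3.868484)/3 = 3.624008
I_{2,2} = 3.635594 + (3.635594 − 3.778102)/15 = 3.626093
I_{3,2} = 3.624008 + (3.624008 − 3.635594)/15 = 3.623236
I_{3,3} = 3.623236 + (3.623236 − 3.626093)/63 = 3.623191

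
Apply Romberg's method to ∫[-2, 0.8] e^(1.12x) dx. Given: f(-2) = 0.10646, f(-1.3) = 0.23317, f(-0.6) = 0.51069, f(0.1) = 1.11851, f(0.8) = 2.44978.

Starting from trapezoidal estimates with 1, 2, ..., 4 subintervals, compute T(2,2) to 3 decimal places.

2.093

T(0,0) (trapezoid, 1 panel, h=2.8000): 3.57874
T(1,0) (trapezoid, 2 panels, h=1.4000): 2.50433
T(2,0) (trapezoid, 4 panels, h=0.7000): 2.19834
T(1,1) = 2.50433 + (2.50433 − 3.57874)/3 = 2.14619
T(2,1) = 2.19834 + (2.19834 − 2.50433)/3 = 2.09634
T(2,2) = 2.09634 + (2.09634 − 2.14619)/15 = 2.09302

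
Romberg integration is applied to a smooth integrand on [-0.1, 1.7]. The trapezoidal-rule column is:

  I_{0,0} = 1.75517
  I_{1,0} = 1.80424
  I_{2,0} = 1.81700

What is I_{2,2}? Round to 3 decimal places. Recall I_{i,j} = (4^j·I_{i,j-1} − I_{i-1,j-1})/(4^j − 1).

1.821

I_{1,1} = 1.80424 + (1.80424 − 1.75517)/3 = 1.82060
I_{2,1} = (4·1.81700 − 1.80424) / 3 = 1.82125
I_{2,2} = 1.82125 + (1.82125 − 1.82060)/15 = 1.82129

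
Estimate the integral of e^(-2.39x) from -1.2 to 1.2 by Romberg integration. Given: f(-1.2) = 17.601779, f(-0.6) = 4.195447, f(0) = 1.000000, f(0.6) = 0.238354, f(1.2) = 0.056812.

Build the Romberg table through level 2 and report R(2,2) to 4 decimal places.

R(0,0) (trapezoid, 1 panel, h=2.4000): 21.190309
R(1,0) (trapezoid, 2 panels, h=1.2000): 11.795155
R(2,0) (trapezoid, 4 panels, h=0.6000): 8.557858
R(1,1) = 11.795155 + (11.795155 − 21.190309)/3 = 8.663437
R(2,1) = 8.557858 + (8.557858 − 11.795155)/3 = 7.478759
R(2,2) = 7.478759 + (7.478759 − 8.663437)/15 = 7.399780

7.3998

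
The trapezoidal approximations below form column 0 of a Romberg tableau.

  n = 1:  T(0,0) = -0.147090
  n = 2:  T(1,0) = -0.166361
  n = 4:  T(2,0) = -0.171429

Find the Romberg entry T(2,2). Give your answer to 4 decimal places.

Richardson extrapolation on the trapezoidal column (denominator 4−1=3):
T(1,1) = (4·(-0.166361) − (-0.147090)) / 3 = -0.172785
T(2,1) = -0.171429 + (-0.171429 − (-0.166361))/3 = -0.173118
T(2,2) = (16·(-0.173118) − (-0.172785)) / 15 = -0.173140
(Column j=1 coincides with Simpson's rule on the same nodes.)

-0.1731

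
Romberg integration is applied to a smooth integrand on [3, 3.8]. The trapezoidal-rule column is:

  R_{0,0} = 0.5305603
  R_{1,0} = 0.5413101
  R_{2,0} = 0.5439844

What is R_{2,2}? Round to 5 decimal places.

0.54487

R_{1,1} = (4·0.5413101 − 0.5305603) / 3 = 0.5448934
R_{2,1} = (4·0.5439844 − 0.5413101) / 3 = 0.5448758
R_{2,2} = (16·0.5448758 − 0.5448934) / 15 = 0.5448746
(Column j=1 coincides with Simpson's rule on the same nodes.)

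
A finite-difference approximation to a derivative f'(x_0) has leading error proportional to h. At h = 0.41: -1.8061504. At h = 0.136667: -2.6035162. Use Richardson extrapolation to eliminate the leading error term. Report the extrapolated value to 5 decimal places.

-3.00220

The leading error scales as h; refining by a factor of 3 reduces it by 3^1 = 3.
Extrapolated value = (3·A(h/3) − A(h)) / (3 − 1)
= (3·(-2.6035162) − (-1.8061504)) / 2
= -6.0043982 / 2 = -3.0021991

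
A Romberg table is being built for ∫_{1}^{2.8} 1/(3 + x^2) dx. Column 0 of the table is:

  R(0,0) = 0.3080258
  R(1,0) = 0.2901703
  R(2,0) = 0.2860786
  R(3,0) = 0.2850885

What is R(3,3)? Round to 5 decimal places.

0.28476

Richardson extrapolation on the trapezoidal column (denominator 4−1=3):
R(1,1) = (4·0.2901703 − 0.3080258) / 3 = 0.2842185
R(2,1) = 0.2860786 + (0.2860786 − 0.2901703)/3 = 0.2847147
R(3,1) = (4·0.2850885 − 0.2860786) / 3 = 0.2847585
R(2,2) = (16·0.2847147 − 0.2842185) / 15 = 0.2847478
R(3,2) = (16·0.2847585 − 0.2847147) / 15 = 0.2847614
R(3,3) = 0.2847614 + (0.2847614 − 0.2847478)/63 = 0.2847616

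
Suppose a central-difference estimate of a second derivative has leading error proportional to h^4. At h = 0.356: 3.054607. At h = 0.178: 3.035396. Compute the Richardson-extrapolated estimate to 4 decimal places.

3.0341

Extrapolated value = (16·A(h/2) − A(h)) / (16 − 1)
= (16·3.035396 − 3.054607) / 15
= 45.511729 / 15 = 3.034115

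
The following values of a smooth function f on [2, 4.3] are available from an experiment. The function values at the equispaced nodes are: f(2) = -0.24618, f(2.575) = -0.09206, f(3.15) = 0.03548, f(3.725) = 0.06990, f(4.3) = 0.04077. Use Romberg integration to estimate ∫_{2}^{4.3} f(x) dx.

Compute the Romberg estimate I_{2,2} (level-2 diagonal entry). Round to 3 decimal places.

I_{0,0} (trapezoid, 1 panel, h=2.3000): -0.23622
I_{1,0} (trapezoid, 2 panels, h=1.1500): -0.07731
I_{2,0} (trapezoid, 4 panels, h=0.5750): -0.05140
I_{1,1} = -0.07731 + (-0.07731 − (-0.23622))/3 = -0.02434
I_{2,1} = -0.05140 + (-0.05140 − (-0.07731))/3 = -0.04276
I_{2,2} = -0.04276 + (-0.04276 − (-0.02434))/15 = -0.04399

-0.044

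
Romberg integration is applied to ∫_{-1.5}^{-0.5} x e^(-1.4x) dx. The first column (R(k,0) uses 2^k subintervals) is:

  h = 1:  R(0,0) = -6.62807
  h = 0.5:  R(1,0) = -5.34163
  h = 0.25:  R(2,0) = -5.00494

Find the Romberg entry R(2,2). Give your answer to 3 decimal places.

Richardson extrapolation on the trapezoidal column (denominator 4−1=3):
R(1,1) = (4·(-5.34163) − (-6.62807)) / 3 = -4.91282
R(2,1) = (4·(-5.00494) − (-5.34163)) / 3 = -4.89271
R(2,2) = -4.89271 + (-4.89271 − (-4.91282))/15 = -4.89137

-4.891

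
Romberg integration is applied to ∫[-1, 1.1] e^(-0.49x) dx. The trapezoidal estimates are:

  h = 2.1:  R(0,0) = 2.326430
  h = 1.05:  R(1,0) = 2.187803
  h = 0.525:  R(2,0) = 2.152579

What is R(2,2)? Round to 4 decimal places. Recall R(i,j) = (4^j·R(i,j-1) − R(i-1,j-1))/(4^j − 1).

2.1408

R(1,1) = (4·2.187803 − 2.326430) / 3 = 2.141594
R(2,1) = 2.152579 + (2.152579 − 2.187803)/3 = 2.140838
R(2,2) = 2.140838 + (2.140838 − 2.141594)/15 = 2.140788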